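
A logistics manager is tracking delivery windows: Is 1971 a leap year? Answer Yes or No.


Year: 1971
Divisible by 4? 1971 / 4 = 492.75 -> No
Not divisible by 4, so NOT a leap year

No


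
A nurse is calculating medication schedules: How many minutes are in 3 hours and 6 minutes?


Hours: 3
Extra minutes: 6
Minutes per hour: 60
Hours to minutes: 3 x 60 = 180
Total: 180 + 6 = 186

186


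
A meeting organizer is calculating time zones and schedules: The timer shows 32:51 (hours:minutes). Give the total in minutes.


Hours: 32
Minutes: 51
Convert hours to minutes: 32 x 60 = 1920
Add remaining minutes: 1920 + 51 = 1971

1971


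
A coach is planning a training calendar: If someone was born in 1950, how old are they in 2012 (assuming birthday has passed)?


Birth year: 1950
Current year: 2012
Age = current year - birth year
Age = 2012 - 1950 = 62

62


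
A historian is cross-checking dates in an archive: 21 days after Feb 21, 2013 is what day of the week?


Start: 2013-02-21 (Thursday)
Step 1 - find target date: add 21 days
  2013-02-21 + 21 days = 2013-03-14
Step 2 - day of week:
  21 mod 7 = 0
  Thursday + 0 days -> Thursday
Result: Thursday (2013-03-14)

Thursday


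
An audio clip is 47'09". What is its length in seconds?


Minutes: 47
Seconds: 9
Convert minutes to seconds: 47 x 60 = 2820
Add remaining seconds: 2820 + 9 = 2829

2829


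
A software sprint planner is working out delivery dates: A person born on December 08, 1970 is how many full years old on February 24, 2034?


Birth: 1970-12-08
Reference: 2034-02-24
Year difference: 2034 - 1970 = 64
Has birthday (12-08) occurred by 02-24? No
Birthday not yet reached this year -> subtract 1
Age in full years: 63

63


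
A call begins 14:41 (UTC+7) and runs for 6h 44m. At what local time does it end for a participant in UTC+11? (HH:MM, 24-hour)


Start: 14:41 in UTC+7
Step 1 - add duration:
  minutes: 41 + 44 = 85 (carry 1h)
  hours: 14 + 6 + 1 = 21
  end in UTC+7: 21:25
Step 2 - convert UTC+7 -> UTC+11:
  offset difference: 11 - (7) = 4 hours
  21 + (4) = 25 -> mod 24 = 1
Result: 01:25 in UTC+11

01:25


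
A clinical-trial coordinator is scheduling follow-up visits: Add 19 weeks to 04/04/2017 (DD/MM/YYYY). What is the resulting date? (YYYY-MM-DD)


Start: 2017-04-04
Weeks to add: 19
Convert to days: 19 x 7 = 133 days
Add 133 days to 2017-04-04
Result: 2017-08-15

2017-08-15


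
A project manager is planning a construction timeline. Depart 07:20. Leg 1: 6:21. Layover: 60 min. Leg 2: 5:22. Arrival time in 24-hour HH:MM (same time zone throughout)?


Depart: 07:20
Leg 1: +381 min -> 13:41
Layover: +60 min -> 14:41
Leg 2: +322 min -> 20:03
Total travel: 763 minutes = 12h 43m
Arrival: 20:03

20:03


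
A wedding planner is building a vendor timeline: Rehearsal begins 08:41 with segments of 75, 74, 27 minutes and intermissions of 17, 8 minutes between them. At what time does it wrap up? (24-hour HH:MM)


Start: 08:41 = 521 min from midnight
  after task 1 (75 min): 09:56
  after break (17 min): 10:13
  after task 2 (74 min): 11:27
  after break (8 min): 11:35
  after task 3 (27 min): 12:02
Total elapsed: 201 minutes
End time: 12:02

12:02


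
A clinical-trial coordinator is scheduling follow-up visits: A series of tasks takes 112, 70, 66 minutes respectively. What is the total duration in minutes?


Durations: 112, 70, 66
Running sum: 112
+ 70 = 182
+ 66 = 248
Total duration: 248 minutes
That is 4 hours and 8 minutes

248


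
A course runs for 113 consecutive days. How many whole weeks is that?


Total days: 113
Days per week: 7
Division: 113 / 7 = 16 remainder 1
Complete weeks: 16
Remaining days: 1

16


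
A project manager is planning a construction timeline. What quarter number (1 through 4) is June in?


Month: June (month 6)
Q1: January-March (months 1-3)
Q2: April-June (months 4-6)
Q3: July-September (months 7-9)
Q4: October-December (months 10-12)
Month 6 falls in Q2

2


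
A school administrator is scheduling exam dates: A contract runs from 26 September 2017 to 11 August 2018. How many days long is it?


Start date: 2017-09-26
End date: 2018-08-11
Sep 2017: +5 days
Oct 2017: +31 days
Nov 2017: +30 days
... (9 more months)
Total: 319 days

319


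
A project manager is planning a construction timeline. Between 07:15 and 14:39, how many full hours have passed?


Start: 07:15
End: 14:39
Hour difference: 14 - 7 = 7 hours
Minute difference: 39 - 15 = 24 minutes
Total minutes: 444
Complete hours: 444 / 60 = 7 (remainder 24)

7


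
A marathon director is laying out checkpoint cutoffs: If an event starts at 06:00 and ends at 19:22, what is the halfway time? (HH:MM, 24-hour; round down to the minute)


Start time: 06:00 = 360 minutes from midnight
End time: 19:22 = 1162 minutes from midnight
Sum: 360 + 1162 = 1522
Midpoint: 1522 / 2 = 761 minutes
Convert: 761 / 60 = 12 hours, 41 minutes
Result: 12:41

12:41


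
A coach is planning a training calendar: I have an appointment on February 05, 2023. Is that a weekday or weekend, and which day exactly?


Date: 2023-02-05
January 1, 2023 is a Sunday
Day of year: 36
Offset from Jan 1: 35 days
35 mod 7 = 0
Result: Sunday

Sunday


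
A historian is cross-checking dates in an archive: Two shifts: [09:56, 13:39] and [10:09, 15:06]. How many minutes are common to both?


Interval A: [596, 819] minutes from midnight
Interval B: [609, 906] minutes from midnight
Overlap start = max(596, 609) = 609
Overlap end = min(819, 906) = 819
Overlap = 819 - 609 = 210 minutes

210


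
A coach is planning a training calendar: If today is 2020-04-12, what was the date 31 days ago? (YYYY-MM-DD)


Start: 2020-04-12
Subtracting 31 days
Days already passed in April: 12
After going back through April: 19 more days to subtract
March 2020 has 31 days, need 19
Result: 2020-03-12

2020-03-12


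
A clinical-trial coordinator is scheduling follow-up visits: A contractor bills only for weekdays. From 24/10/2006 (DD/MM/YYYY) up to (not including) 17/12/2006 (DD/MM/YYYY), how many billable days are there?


Start: 2006-10-24 (Tuesday)
End (exclusive): 2006-12-17 (Sunday)
Total calendar days: 54
Full weeks: 54 // 7 = 7 -> 35 weekdays
Remaining 5 days starting on Tuesday:
  Tue(w), Wed(w), Thu(w), Fri(w), Sat(-) -> 4 weekdays
Total business days: 35 + 4 = 39

39


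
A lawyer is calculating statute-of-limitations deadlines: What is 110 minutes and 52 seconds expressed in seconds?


Minutes: 110
Extra seconds: 52
Seconds per minute: 60
Minutes to seconds: 110 x 60 = 6600
Total: 6600 + 52 = 6652

6652


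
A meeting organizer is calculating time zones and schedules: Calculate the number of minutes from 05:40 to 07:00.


Start time: 05:40 = 340 minutes from midnight
End time: 07:00 = 420 minutes from midnight
Difference: 420 - 340 = 80 minutes
That is 1 hours and 20 minutes

80


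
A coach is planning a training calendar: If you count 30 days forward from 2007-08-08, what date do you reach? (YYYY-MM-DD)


Start: 2007-08-08
Adding 30 days
Days remaining in August: 23
After August: 7 days still to add
September 2007 has 30 days, need 7
Result: 2007-09-07

2007-09-07


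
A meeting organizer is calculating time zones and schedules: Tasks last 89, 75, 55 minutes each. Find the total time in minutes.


Durations: 89, 75, 55
Running sum: 89
+ 75 = 164
+ 55 = 219
Total duration: 219 minutes
That is 3 hours and 39 minutes

219


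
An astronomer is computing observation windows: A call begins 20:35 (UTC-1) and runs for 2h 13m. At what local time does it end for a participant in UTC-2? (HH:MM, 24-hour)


Start: 20:35 in UTC-1
Step 1 - add duration:
  minutes: 35 + 13 = 48
  hours: 20 + 2 + 0 = 22
  end in UTC-1: 22:48
Step 2 - convert UTC-1 -> UTC-2:
  offset difference: -2 - (-1) = -1 hours
  22 + (-1) = 21 -> mod 24 = 21
Result: 21:48 in UTC-2

21:48


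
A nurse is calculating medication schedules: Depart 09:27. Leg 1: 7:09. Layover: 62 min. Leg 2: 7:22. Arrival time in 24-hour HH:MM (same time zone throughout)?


Depart: 09:27
Leg 1: +429 min -> 16:36
Layover: +62 min -> 17:38
Leg 2: +442 min -> 01:00
Total travel: 933 minutes = 15h 33m
Arrival: 01:00

01:00


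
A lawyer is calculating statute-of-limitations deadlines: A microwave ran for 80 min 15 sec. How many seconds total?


Minutes: 80
Extra seconds: 15
Seconds per minute: 60
Minutes to seconds: 80 x 60 = 4800
Total: 4800 + 15 = 4815

4815


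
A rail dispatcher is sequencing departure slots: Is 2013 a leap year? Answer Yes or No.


Year: 2013
Divisible by 4? 2013 / 4 = 503.25 -> No
Not divisible by 4, so NOT a leap year

No


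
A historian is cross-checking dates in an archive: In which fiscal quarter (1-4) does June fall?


Month: June (month 6)
Q1: January-March (months 1-3)
Q2: April-June (months 4-6)
Q3: July-September (months 7-9)
Q4: October-December (months 10-12)
Month 6 falls in Q2

2


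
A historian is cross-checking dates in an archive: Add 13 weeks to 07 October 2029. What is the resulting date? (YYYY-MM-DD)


Start: 2029-10-07
Weeks to add: 13
Convert to days: 13 x 7 = 91 days
Add 91 days to 2029-10-07
Result: 2030-01-06

2030-01-06


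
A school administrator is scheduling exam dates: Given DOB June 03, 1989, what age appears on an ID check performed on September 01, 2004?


Birth: 1989-06-03
Reference: 2004-09-01
Year difference: 2004 - 1989 = 15
Has birthday (06-03) occurred by 09-01? Yes
Age in full years: 15

15


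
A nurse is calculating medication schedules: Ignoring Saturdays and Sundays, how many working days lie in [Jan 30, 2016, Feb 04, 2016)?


Start: 2016-01-30 (Saturday)
End (exclusive): 2016-02-04 (Thursday)
Total calendar days: 5
Full weeks: 5 // 7 = 0 -> 0 weekdays
Remaining 5 days starting on Saturday:
  Sat(-), Sun(-), Mon(w), Tue(w), Wed(w) -> 3 weekdays
Total business days: 0 + 3 = 3

3


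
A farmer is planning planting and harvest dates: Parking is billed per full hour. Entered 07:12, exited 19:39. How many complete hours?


Start: 07:12
End: 19:39
Hour difference: 19 - 7 = 12 hours
Minute difference: 39 - 12 = 27 minutes
Total minutes: 747
Complete hours: 747 / 60 = 12 (remainder 27)

12


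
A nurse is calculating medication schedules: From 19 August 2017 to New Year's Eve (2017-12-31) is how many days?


Start: August 19, 2017
End: December 31, 2017
Days left in August: 12
September: 30
October: 31
November: 30
December: 31
Sum of remaining months: 122
Total: 12 + 122 = 134

134


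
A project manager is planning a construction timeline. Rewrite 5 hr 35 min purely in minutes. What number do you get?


Hours: 5
Extra minutes: 35
Minutes per hour: 60
Hours to minutes: 5 x 60 = 300
Total: 300 + 35 = 335

335


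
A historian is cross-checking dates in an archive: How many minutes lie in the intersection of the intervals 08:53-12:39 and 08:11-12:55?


Interval A: [533, 759] minutes from midnight
Interval B: [491, 775] minutes from midnight
Overlap start = max(533, 491) = 533
Overlap end = min(759, 775) = 759
Overlap = 759 - 533 = 226 minutes

226


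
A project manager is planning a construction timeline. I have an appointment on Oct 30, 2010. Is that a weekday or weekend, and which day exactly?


Date: 2010-10-30
January 1, 2010 is a Friday
Day of year: 303
Offset from Jan 1: 302 days
302 mod 7 = 1
Result: Saturday

Saturday


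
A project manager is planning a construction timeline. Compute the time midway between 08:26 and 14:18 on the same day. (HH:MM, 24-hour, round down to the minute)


Start time: 08:26 = 506 minutes from midnight
End time: 14:18 = 858 minutes from midnight
Sum: 506 + 858 = 1364
Midpoint: 1364 / 2 = 682 minutes
Convert: 682 / 60 = 11 hours, 22 minutes
Result: 11:22

11:22


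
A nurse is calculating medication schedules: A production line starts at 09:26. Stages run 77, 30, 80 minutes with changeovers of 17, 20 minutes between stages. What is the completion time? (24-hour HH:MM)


Start: 09:26 = 566 min from midnight
  after task 1 (77 min): 10:43
  after break (17 min): 11:00
  after task 2 (30 min): 11:30
  after break (20 min): 11:50
  after task 3 (80 min): 13:10
Total elapsed: 224 minutes
End time: 13:10

13:10


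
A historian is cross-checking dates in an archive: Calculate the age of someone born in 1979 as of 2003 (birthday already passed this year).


Birth year: 1979
Current year: 2003
Age = current year - birth year
Age = 2003 - 1979 = 24

24


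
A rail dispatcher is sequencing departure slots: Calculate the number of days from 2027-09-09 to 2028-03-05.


Start date: 2027-09-09
End date: 2028-03-05
Sep 2027: +22 days
Oct 2027: +31 days
Nov 2027: +30 days
... (4 more months)
Total: 178 days

178


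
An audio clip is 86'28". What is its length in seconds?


Minutes: 86
Seconds: 28
Convert minutes to seconds: 86 x 60 = 5160
Add remaining seconds: 5160 + 28 = 5188

5188


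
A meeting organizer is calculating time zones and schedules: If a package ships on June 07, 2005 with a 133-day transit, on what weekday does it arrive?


Start: 2005-06-07 (Tuesday)
Step 1 - find target date: add 133 days
  2005-06-07 + 133 days = 2005-10-18
Step 2 - day of week:
  133 mod 7 = 0
  Tuesday + 0 days -> Tuesday
Result: Tuesday (2005-10-18)

Tuesday


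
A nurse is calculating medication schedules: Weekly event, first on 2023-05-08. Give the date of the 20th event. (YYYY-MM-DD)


First occurrence: 2023-05-08 (occurrence 1)
Each occurrence is 7 days after the previous.
Occurrence 20 is 19 weeks after the first.
19 weeks = 133 days
2023-05-08 + 133 days = 2023-09-18

2023-09-18


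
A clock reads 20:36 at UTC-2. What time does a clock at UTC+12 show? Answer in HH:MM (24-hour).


Local time: 20:36 at UTC-2 (offset -2h)
Target zone: UTC+12 (offset 12h)
Difference: 12 - (-2) = 14 hours
Calculation: 20 + (14) = 34
Wraparound: (34) mod 24 = 10
Result: 10:36

10:36


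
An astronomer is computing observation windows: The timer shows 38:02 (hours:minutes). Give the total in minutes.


Hours: 38
Minutes: 2
Convert hours to minutes: 38 x 60 = 2280
Add remaining minutes: 2280 + 2 = 2282

2282


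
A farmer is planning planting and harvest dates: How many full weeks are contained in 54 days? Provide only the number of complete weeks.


Total days: 54
Days per week: 7
Division: 54 / 7 = 7 remainder 5
Complete weeks: 7
Remaining days: 5

7


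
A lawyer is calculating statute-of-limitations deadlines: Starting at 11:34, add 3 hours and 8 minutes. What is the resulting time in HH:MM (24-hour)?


Start time: 11:34
Adding: 3 hours 8 minutes
Minutes: 34 + 8 = 42
Hours: 11 + 3 + 0 = 14
Result: 14:42

14:42


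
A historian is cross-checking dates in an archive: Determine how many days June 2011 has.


Month: June
Year: 2011
June is a 30-day month
Total: 30 days

30


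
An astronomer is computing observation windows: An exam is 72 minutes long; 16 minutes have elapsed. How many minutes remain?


Total budget: 72 minutes
Time used: 16 minutes
Remaining: 72 - 16 = 56 minutes
Percent used: 22.2%
Percent remaining: 77.8%

56


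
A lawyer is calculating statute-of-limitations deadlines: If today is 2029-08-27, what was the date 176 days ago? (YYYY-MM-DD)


Start: 2029-08-27
Subtracting 176 days
Days already passed in August: 27
After going back through August: 149 more days to subtract
July 2029: 31 days, 118 remaining
June 2029: 30 days, 88 remaining
May 2029: 31 days, 57 remaining
April 2029: 30 days, 27 remaining
Result: 2029-03-04

2029-03-04


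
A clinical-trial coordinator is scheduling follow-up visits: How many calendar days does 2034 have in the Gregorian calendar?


Year: 2034
Check leap year rules:
Divisible by 4? No
2034 is not a leap year
Days: 365

365


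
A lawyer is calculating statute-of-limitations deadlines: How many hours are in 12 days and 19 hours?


Days: 12
Extra hours: 19
Hours per day: 24
Days to hours: 12 x 24 = 288
Total: 288 + 19 = 307

307


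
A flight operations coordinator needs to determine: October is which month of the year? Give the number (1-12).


Calendar month order:
9. September
10. October <--
11. November
October is month number 10

10


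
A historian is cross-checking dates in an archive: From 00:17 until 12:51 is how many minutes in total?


Start time: 00:17 = 17 minutes from midnight
End time: 12:51 = 771 minutes from midnight
Difference: 771 - 17 = 754 minutes
That is 12 hours and 34 minutes

754


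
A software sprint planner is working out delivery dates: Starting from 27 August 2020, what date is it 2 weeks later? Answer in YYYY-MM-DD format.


Start: 2020-08-27
Weeks to add: 2
Convert to days: 2 x 7 = 14 days
Add 14 days to 2020-08-27
Result: 2020-09-10

2020-09-10


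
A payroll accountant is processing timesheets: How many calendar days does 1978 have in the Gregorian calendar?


Year: 1978
Check leap year rules:
Divisible by 4? No
1978 is not a leap year
Days: 365

365


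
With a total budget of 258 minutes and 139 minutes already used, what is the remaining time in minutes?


Total budget: 258 minutes
Time used: 139 minutes
Remaining: 258 - 139 = 119 minutes
Percent used: 53.9%
Percent remaining: 46.1%

119


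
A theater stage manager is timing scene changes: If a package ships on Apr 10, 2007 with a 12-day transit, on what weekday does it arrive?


Start: 2007-04-10 (Tuesday)
Step 1 - find target date: add 12 days
  2007-04-10 + 12 days = 2007-04-22
Step 2 - day of week:
  12 mod 7 = 5
  Tuesday + 5 days -> Sunday
Result: Sunday (2007-04-22)

Sunday


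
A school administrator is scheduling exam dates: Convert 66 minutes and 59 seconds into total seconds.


Minutes: 66
Seconds: 59
Convert minutes to seconds: 66 x 60 = 3960
Add remaining seconds: 3960 + 59 = 4019

4019


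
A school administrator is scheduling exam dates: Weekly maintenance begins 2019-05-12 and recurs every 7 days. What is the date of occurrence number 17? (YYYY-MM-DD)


First occurrence: 2019-05-12 (occurrence 1)
Each occurrence is 7 days after the previous.
Occurrence 17 is 16 weeks after the first.
16 weeks = 112 days
2019-05-12 + 112 days = 2019-09-01

2019-09-01


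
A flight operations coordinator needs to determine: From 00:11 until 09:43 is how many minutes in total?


Start time: 00:11 = 11 minutes from midnight
End time: 09:43 = 583 minutes from midnight
Difference: 583 - 11 = 572 minutes
That is 9 hours and 32 minutes

572


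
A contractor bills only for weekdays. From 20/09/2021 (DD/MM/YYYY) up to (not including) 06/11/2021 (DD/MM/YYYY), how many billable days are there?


Start: 2021-09-20 (Monday)
End (exclusive): 2021-11-06 (Saturday)
Total calendar days: 47
Full weeks: 47 // 7 = 6 -> 30 weekdays
Remaining 5 days starting on Monday:
  Mon(w), Tue(w), Wed(w), Thu(w), Fri(w) -> 5 weekdays
Total business days: 30 + 5 = 35

35


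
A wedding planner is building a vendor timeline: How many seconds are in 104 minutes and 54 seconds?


Minutes: 104
Extra seconds: 54
Seconds per minute: 60
Minutes to seconds: 104 x 60 = 6240
Total: 6240 + 54 = 6294

6294


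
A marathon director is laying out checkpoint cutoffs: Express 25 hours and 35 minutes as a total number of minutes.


Hours: 25
Extra minutes: 35
Minutes per hour: 60
Hours to minutes: 25 x 60 = 1500
Total: 1500 + 35 = 1535

1535


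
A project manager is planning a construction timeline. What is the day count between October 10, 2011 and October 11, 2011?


Start date: 2011-10-10
End date: 2011-10-11
Oct 2011: +1 days
Total: 1 days

1


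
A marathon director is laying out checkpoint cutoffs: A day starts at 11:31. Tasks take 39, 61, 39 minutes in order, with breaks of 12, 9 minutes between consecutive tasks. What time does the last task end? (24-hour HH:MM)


Start: 11:31 = 691 min from midnight
  after task 1 (39 min): 12:10
  after break (12 min): 12:22
  after task 2 (61 min): 13:23
  after break (9 min): 13:32
  after task 3 (39 min): 14:11
Total elapsed: 160 minutes
End time: 14:11

14:11


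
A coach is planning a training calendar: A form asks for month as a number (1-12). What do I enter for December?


Calendar month order:
11. November
12. December <--
December is month number 12

12


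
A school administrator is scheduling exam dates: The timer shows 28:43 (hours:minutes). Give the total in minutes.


Hours: 28
Minutes: 43
Convert hours to minutes: 28 x 60 = 1680
Add remaining minutes: 1680 + 43 = 1723

1723


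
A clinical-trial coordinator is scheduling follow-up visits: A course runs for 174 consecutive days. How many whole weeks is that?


Total days: 174
Days per week: 7
Division: 174 / 7 = 24 remainder 6
Complete weeks: 24
Remaining days: 6

24


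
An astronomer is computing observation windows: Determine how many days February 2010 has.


Month: February
Year: 2010
2010 is not a leap year
February has 28 days
Total: 28 days

28


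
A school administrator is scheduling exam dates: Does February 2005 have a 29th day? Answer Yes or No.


Year: 2005
Divisible by 4? 2005 / 4 = 501.25 -> No
Not divisible by 4, so NOT a leap year

No


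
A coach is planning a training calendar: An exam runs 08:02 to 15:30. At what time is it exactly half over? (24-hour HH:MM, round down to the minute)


Start time: 08:02 = 482 minutes from midnight
End time: 15:30 = 930 minutes from midnight
Sum: 482 + 930 = 1412
Midpoint: 1412 / 2 = 706 minutes
Convert: 706 / 60 = 11 hours, 46 minutes
Result: 11:46

11:46


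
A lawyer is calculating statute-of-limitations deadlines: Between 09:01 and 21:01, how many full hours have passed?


Start: 09:01
End: 21:01
Hour difference: 21 - 9 = 12 hours
Minute difference: 1 - 1 = 0 minutes
Total minutes: 720
Complete hours: 720 / 60 = 12 (remainder 0)

12


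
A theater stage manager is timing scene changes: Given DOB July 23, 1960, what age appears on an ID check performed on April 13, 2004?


Birth: 1960-07-23
Reference: 2004-04-13
Year difference: 2004 - 1960 = 44
Has birthday (07-23) occurred by 04-13? No
Birthday not yet reached this year -> subtract 1
Age in full years: 43

43


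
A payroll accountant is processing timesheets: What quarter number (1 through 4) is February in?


Month: February (month 2)
Q1: January-March (months 1-3)
Q2: April-June (months 4-6)
Q3: July-September (months 7-9)
Q4: October-December (months 10-12)
Month 2 falls in Q1

1


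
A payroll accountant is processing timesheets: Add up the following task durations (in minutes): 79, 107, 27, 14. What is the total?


Durations: 79, 107, 27, 14
Running sum: 79
+ 107 = 186
+ 27 = 213
+ 14 = 227
Total duration: 227 minutes
That is 3 hours and 47 minutes

227


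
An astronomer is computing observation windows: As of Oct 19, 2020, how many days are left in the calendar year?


Start: October 19, 2020
End: December 31, 2020
Days left in October: 12
November: 30
December: 31
Sum of remaining months: 61
Total: 12 + 61 = 73

73


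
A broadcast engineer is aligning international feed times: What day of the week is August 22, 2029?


Date: 2029-08-22
January 1, 2029 is a Monday
Day of year: 234
Offset from Jan 1: 233 days
233 mod 7 = 2
Result: Wednesday

Wednesday


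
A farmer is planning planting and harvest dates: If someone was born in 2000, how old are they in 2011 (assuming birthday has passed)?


Birth year: 2000
Current year: 2011
Age = current year - birth year
Age = 2011 - 2000 = 11

11


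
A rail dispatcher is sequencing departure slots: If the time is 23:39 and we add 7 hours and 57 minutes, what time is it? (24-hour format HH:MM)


Start time: 23:39
Adding: 7 hours 57 minutes
Minutes: 39 + 57 = 96
Minute overflow: 96 >= 60, so carry 1 hour, minutes = 36
Hours: 23 + 7 + 1 = 31
Hour wraparound: 31 mod 24 = 7
Result: 07:36

07:36


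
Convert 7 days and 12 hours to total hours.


Days: 7
Extra hours: 12
Hours per day: 24
Days to hours: 7 x 24 = 168
Total: 168 + 12 = 180

180


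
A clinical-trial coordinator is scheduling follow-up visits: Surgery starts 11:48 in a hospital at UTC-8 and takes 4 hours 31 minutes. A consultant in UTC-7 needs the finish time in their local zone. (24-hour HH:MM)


Start: 11:48 in UTC-8
Step 1 - add duration:
  minutes: 48 + 31 = 79 (carry 1h)
  hours: 11 + 4 + 1 = 16
  end in UTC-8: 16:19
Step 2 - convert UTC-8 -> UTC-7:
  offset difference: -7 - (-8) = 1 hours
  16 + (1) = 17 -> mod 24 = 17
Result: 17:19 in UTC-7

17:19


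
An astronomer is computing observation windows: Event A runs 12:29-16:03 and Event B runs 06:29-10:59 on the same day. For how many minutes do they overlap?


Interval A: [749, 963] minutes from midnight
Interval B: [389, 659] minutes from midnight
Overlap start = max(749, 389) = 749
Overlap end = min(963, 659) = 659
End <= start, so the intervals do not overlap: 0 minutes

0


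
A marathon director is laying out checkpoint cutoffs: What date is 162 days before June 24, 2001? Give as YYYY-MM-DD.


Start: 2001-06-24
Subtracting 162 days
Days already passed in June: 24
After going back through June: 138 more days to subtract
May 2001: 31 days, 107 remaining
April 2001: 30 days, 77 remaining
March 2001: 31 days, 46 remaining
February 2001: 28 days, 18 remaining
Result: 2001-01-13

2001-01-13


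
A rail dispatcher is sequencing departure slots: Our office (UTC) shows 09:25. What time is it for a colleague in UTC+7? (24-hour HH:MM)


Local time: 09:25 at UTC (offset 0h)
Target zone: UTC+7 (offset 7h)
Difference: 7 - (0) = 7 hours
Calculation: 9 + (7) = 16
Result: 16:25

16:25


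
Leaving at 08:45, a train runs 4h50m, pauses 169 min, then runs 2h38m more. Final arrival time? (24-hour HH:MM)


Depart: 08:45
Leg 1: +290 min -> 13:35
Layover: +169 min -> 16:24
Leg 2: +158 min -> 19:02
Total travel: 617 minutes = 10h 17m
Arrival: 19:02

19:02


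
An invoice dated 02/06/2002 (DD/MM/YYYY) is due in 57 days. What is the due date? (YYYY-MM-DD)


Start: 2002-06-02
Adding 57 days
Days remaining in June: 28
After June: 29 days still to add
July 2002 has 31 days, need 29
Result: 2002-07-29

2002-07-29


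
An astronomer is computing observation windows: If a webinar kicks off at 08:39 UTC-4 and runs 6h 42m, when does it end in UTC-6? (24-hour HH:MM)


Start: 08:39 in UTC-4
Step 1 - add duration:
  minutes: 39 + 42 = 81 (carry 1h)
  hours: 8 + 6 + 1 = 15
  end in UTC-4: 15:21
Step 2 - convert UTC-4 -> UTC-6:
  offset difference: -6 - (-4) = -2 hours
  15 + (-2) = 13 -> mod 24 = 13
Result: 13:21 in UTC-6

13:21


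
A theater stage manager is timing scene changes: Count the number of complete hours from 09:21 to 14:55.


Start: 09:21
End: 14:55
Hour difference: 14 - 9 = 5 hours
Minute difference: 55 - 21 = 34 minutes
Total minutes: 334
Complete hours: 334 / 60 = 5 (remainder 34)

5


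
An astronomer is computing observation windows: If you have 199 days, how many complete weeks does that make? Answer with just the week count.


Total days: 199
Days per week: 7
Division: 199 / 7 = 28 remainder 3
Complete weeks: 28
Remaining days: 3

28


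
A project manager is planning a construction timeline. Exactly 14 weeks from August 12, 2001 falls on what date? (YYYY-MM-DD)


Start: 2001-08-12
Weeks to add: 14
Convert to days: 14 x 7 = 98 days
Add 98 days to 2001-08-12
Result: 2001-11-18

2001-11-18


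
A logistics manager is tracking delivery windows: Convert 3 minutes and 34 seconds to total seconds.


Minutes: 3
Extra seconds: 34
Seconds per minute: 60
Minutes to seconds: 3 x 60 = 180
Total: 180 + 34 = 214

214


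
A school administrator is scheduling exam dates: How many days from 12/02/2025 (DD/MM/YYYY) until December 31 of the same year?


Start: February 12, 2025
End: December 31, 2025
Days left in February: 16
March: 31
April: 30
May: 31
June: 30
... plus remaining months
Sum of remaining months: 306
Total: 16 + 306 = 322

322


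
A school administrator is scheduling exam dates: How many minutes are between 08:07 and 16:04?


Start time: 08:07 = 487 minutes from midnight
End time: 16:04 = 964 minutes from midnight
Difference: 964 - 487 = 477 minutes
That is 7 hours and 57 minutes

477


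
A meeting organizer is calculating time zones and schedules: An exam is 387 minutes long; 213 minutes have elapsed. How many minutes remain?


Total budget: 387 minutes
Time used: 213 minutes
Remaining: 387 - 213 = 174 minutes
Percent used: 55.0%
Percent remaining: 45.0%

174


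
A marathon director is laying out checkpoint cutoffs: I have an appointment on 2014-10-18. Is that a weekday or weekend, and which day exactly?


Date: 2014-10-18
January 1, 2014 is a Wednesday
Day of year: 291
Offset from Jan 1: 290 days
290 mod 7 = 3
Result: Saturday

Saturday


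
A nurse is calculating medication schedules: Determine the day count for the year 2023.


Year: 2023
Check leap year rules:
Divisible by 4? No
2023 is not a leap year
Days: 365

365


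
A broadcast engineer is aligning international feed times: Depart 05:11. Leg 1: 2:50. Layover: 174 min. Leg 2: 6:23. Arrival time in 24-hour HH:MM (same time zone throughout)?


Depart: 05:11
Leg 1: +170 min -> 08:01
Layover: +174 min -> 10:55
Leg 2: +383 min -> 17:18
Total travel: 727 minutes = 12h 7m
Arrival: 17:18

17:18


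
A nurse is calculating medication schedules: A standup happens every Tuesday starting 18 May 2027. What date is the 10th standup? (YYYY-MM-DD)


First occurrence: 2027-05-18 (occurrence 1)
Each occurrence is 7 days after the previous.
Occurrence 10 is 9 weeks after the first.
9 weeks = 63 days
2027-05-18 + 63 days = 2027-07-20

2027-07-20


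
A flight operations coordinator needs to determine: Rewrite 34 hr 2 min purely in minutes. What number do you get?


Hours: 34
Extra minutes: 2
Minutes per hour: 60
Hours to minutes: 34 x 60 = 2040
Total: 2040 + 2 = 2042

2042


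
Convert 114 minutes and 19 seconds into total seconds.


Minutes: 114
Seconds: 19
Convert minutes to seconds: 114 x 60 = 6840
Add remaining seconds: 6840 + 19 = 6859

6859


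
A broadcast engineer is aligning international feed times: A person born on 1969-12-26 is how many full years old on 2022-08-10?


Birth: 1969-12-26
Reference: 2022-08-10
Year difference: 2022 - 1969 = 53
Has birthday (12-26) occurred by 08-10? No
Birthday not yet reached this year -> subtract 1
Age in full years: 52

52


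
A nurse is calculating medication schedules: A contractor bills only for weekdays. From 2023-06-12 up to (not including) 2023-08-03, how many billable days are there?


Start: 2023-06-12 (Monday)
End (exclusive): 2023-08-03 (Thursday)
Total calendar days: 52
Full weeks: 52 // 7 = 7 -> 35 weekdays
Remaining 3 days starting on Monday:
  Mon(w), Tue(w), Wed(w) -> 3 weekdays
Total business days: 35 + 3 = 38

38


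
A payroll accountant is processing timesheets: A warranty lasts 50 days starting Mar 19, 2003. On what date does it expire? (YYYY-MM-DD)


Start: 2003-03-19
Adding 50 days
Days remaining in March: 12
After March: 38 days still to add
April 2003: 30 days, 8 remaining
May 2003 has 31 days, need 8
Result: 2003-05-08

2003-05-08


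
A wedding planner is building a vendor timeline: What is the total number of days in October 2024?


Month: October
Year: 2024
October is a 31-day month
Total: 31 days

31


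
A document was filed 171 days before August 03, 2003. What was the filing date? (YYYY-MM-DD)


Start: 2003-08-03
Subtracting 171 days
Days already passed in August: 3
After going back through August: 168 more days to subtract
July 2003: 31 days, 137 remaining
June 2003: 30 days, 107 remaining
May 2003: 31 days, 76 remaining
April 2003: 30 days, 46 remaining
Result: 2003-02-13

2003-02-13


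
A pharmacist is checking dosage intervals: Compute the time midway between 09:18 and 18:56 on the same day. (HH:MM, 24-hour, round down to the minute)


Start time: 09:18 = 558 minutes from midnight
End time: 18:56 = 1136 minutes from midnight
Sum: 558 + 1136 = 1694
Midpoint: 1694 / 2 = 847 minutes
Convert: 847 / 60 = 14 hours, 7 minutes
Result: 14:07

14:07


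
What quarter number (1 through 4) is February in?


Month: February (month 2)
Q1: January-March (months 1-3)
Q2: April-June (months 4-6)
Q3: July-September (months 7-9)
Q4: October-December (months 10-12)
Month 2 falls in Q1

1


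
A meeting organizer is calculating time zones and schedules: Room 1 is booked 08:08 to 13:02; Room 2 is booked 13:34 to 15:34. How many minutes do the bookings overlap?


Interval A: [488, 782] minutes from midnight
Interval B: [814, 934] minutes from midnight
Overlap start = max(488, 814) = 814
Overlap end = min(782, 934) = 782
End <= start, so the intervals do not overlap: 0 minutes

0


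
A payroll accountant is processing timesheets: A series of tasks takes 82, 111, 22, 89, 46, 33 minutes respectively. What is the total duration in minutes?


Durations: 82, 111, 22, 89, 46, 33
Running sum: 82
+ 111 = 193
+ 22 = 215
+ 89 = 304
+ 46 = 350
+ 33 = 383
Total duration: 383 minutes
That is 6 hours and 23 minutes

383


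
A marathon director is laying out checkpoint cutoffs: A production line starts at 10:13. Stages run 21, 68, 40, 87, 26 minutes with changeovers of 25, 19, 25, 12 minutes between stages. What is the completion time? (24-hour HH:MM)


Start: 10:13 = 613 min from midnight
  after task 1 (21 min): 10:34
  after break (25 min): 10:59
  after task 2 (68 min): 12:07
  after break (19 min): 12:26
  after task 3 (40 min): 13:06
  after break (25 min): 13:31
  after task 4 (87 min): 14:58
  after break (12 min): 15:10
  after task 5 (26 min): 15:36
Total elapsed: 323 minutes
End time: 15:36

15:36


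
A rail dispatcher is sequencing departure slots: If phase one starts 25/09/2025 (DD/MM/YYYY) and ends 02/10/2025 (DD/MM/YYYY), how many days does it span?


Start date: 2025-09-25
End date: 2025-10-02
Sep 2025: +6 days
Oct 2025: +1 days
Total: 7 days

7


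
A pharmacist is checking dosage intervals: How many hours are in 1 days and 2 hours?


Days: 1
Extra hours: 2
Hours per day: 24
Days to hours: 1 x 24 = 24
Total: 24 + 2 = 26

26


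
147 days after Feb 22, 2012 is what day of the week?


Start: 2012-02-22 (Wednesday)
Step 1 - find target date: add 147 days
  2012-02-22 + 147 days = 2012-07-18
Step 2 - day of week:
  147 mod 7 = 0
  Wednesday + 0 days -> Wednesday
Result: Wednesday (2012-07-18)

Wednesday


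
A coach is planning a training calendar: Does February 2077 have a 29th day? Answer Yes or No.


Year: 2077
Divisible by 4? 2077 / 4 = 519.25 -> No
Not divisible by 4, so NOT a leap year

No


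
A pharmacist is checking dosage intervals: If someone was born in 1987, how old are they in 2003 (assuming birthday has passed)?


Birth year: 1987
Current year: 2003
Age = current year - birth year
Age = 2003 - 1987 = 16

16


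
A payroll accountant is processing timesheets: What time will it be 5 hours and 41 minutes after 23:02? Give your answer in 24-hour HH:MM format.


Start time: 23:02
Adding: 5 hours 41 minutes
Minutes: 2 + 41 = 43
Hours: 23 + 5 + 0 = 28
Hour wraparound: 28 mod 24 = 4
Result: 04:43

04:43


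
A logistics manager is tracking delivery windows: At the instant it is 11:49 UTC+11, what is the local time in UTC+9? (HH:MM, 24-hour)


Local time: 11:49 at UTC+11 (offset 11h)
Target zone: UTC+9 (offset 9h)
Difference: 9 - (11) = -2 hours
Calculation: 11 + (-2) = 9
Result: 09:49

09:49


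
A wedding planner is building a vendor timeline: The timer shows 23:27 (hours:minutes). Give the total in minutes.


Hours: 23
Minutes: 27
Convert hours to minutes: 23 x 60 = 1380
Add remaining minutes: 1380 + 27 = 1407

1407


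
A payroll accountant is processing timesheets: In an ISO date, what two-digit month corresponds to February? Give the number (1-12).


Calendar month order:
1. January
2. February <--
3. March
February is month number 2

2


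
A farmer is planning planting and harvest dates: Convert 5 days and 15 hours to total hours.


Days: 5
Extra hours: 15
Hours per day: 24
Days to hours: 5 x 24 = 120
Total: 120 + 15 = 135

135


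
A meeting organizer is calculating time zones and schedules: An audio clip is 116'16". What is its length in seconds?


Minutes: 116
Seconds: 16
Convert minutes to seconds: 116 x 60 = 6960
Add remaining seconds: 6960 + 16 = 6976

6976


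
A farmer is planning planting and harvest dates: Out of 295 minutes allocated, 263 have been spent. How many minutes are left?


Total budget: 295 minutes
Time used: 263 minutes
Remaining: 295 - 263 = 32 minutes
Percent used: 89.2%
Percent remaining: 10.8%

32


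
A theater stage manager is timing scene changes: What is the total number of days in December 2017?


Month: December
Year: 2017
December is a 31-day month
Total: 31 days

31


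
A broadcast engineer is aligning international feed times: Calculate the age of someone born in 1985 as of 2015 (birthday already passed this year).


Birth year: 1985
Current year: 2015
Age = current year - birth year
Age = 2015 - 1985 = 30

30


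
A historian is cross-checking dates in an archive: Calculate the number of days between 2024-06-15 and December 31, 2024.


Start: June 15, 2024
End: December 31, 2024
Days left in June: 15
July: 31
August: 31
September: 30
October: 31
... plus remaining months
Sum of remaining months: 184
Total: 15 + 184 = 199

199


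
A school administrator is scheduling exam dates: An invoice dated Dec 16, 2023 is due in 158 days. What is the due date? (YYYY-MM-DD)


Start: 2023-12-16
Adding 158 days
Days remaining in December: 15
After December: 143 days still to add
January 2024: 31 days, 112 remaining
February 2024: 29 days, 83 remaining
March 2024: 31 days, 52 remaining
April 2024: 30 days, 22 remaining
Result: 2024-05-22

2024-05-22


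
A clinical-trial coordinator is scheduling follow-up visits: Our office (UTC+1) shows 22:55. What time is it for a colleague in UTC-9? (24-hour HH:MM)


Local time: 22:55 at UTC+1 (offset 1h)
Target zone: UTC-9 (offset -9h)
Difference: -9 - (1) = -10 hours
Calculation: 22 + (-10) = 12
Result: 12:55

12:55


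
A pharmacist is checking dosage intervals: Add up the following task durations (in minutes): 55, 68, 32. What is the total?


Durations: 55, 68, 32
Running sum: 55
+ 68 = 123
+ 32 = 155
Total duration: 155 minutes
That is 2 hours and 35 minutes

155


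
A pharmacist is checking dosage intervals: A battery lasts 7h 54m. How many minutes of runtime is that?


Hours: 7
Extra minutes: 54
Minutes per hour: 60
Hours to minutes: 7 x 60 = 420
Total: 420 + 54 = 474

474


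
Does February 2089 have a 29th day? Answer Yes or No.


Year: 2089
Divisible by 4? 2089 / 4 = 522.25 -> No
Not divisible by 4, so NOT a leap year

No


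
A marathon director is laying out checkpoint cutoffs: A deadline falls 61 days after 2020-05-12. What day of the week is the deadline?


Start: 2020-05-12 (Tuesday)
Step 1 - find target date: add 61 days
  2020-05-12 + 61 days = 2020-07-12
Step 2 - day of week:
  61 mod 7 = 5
  Tuesday + 5 days -> Sunday
Result: Sunday (2020-07-12)

Sunday


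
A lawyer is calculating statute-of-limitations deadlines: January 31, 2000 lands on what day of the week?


Date: 2000-01-31
January 1, 2000 is a Saturday
Day of year: 31
Offset from Jan 1: 30 days
30 mod 7 = 2
Result: Monday

Monday


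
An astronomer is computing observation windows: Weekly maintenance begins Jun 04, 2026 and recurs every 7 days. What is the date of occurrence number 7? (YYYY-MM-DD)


First occurrence: 2026-06-04 (occurrence 1)
Each occurrence is 7 days after the previous.
Occurrence 7 is 6 weeks after the first.
6 weeks = 42 days
2026-06-04 + 42 days = 2026-07-16

2026-07-16


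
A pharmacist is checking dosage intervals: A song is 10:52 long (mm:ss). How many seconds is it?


Minutes: 10
Extra seconds: 52
Seconds per minute: 60
Minutes to seconds: 10 x 60 = 600
Total: 600 + 52 = 652

652
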